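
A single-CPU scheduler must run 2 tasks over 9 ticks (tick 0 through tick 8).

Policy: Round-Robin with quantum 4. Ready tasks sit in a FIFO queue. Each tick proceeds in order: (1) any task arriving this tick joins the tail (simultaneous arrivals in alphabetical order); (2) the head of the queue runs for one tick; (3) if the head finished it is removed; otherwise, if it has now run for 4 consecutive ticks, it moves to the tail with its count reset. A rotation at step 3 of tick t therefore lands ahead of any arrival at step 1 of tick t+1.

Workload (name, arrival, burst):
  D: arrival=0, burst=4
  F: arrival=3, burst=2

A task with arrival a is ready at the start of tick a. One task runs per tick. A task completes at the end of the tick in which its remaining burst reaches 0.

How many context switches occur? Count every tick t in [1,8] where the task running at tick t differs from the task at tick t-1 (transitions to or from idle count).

context switches = 2

t=0: queue=[D] q_used=0 → run D
t=1: queue=[D] q_used=1 → run D
t=2: queue=[D] q_used=2 → run D
t=3: queue=[D,F] q_used=3 → run D
t=4: queue=[F] q_used=0 → run F
t=5: queue=[F] q_used=1 → run F
t=6: (idle)
t=7: (idle)
t=8: (idle)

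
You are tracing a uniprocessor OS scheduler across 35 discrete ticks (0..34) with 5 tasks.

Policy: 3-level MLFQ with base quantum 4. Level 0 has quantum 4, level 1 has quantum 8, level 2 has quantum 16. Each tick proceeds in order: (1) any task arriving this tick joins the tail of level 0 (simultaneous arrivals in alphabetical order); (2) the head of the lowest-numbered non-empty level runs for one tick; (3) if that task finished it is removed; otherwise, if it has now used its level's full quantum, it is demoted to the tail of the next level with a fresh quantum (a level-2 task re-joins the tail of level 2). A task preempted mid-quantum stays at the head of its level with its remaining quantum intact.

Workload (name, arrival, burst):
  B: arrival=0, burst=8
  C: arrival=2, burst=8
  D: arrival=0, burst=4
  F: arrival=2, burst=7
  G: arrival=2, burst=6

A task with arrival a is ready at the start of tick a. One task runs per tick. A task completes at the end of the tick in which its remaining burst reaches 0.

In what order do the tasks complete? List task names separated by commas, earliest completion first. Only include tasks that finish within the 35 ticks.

completion order = D, B, C, F, G

t=0: L0/L1/L2 = BD/-/- → run B
t=1: L0/L1/L2 = BD/-/- → run B
t=2: L0/L1/L2 = BDCFG/-/- → run B
t=3: L0/L1/L2 = BDCFG/-/- → run B
t=4: L0/L1/L2 = DCFG/B/- → run D
t=5: L0/L1/L2 = DCFG/B/- → run D
t=6: L0/L1/L2 = DCFG/B/- → run D
t=7: L0/L1/L2 = DCFG/B/- → run D
t=8: L0/L1/L2 = CFG/B/- → run C
t=9: L0/L1/L2 = CFG/B/- → run C
t=10: L0/L1/L2 = CFG/B/- → run C
t=11: L0/L1/L2 = CFG/B/- → run C
t=12: L0/L1/L2 = FG/BC/- → run F
t=13: L0/L1/L2 = FG/BC/- → run F
t=14: L0/L1/L2 = FG/BC/- → run F
t=15: L0/L1/L2 = FG/BC/- → run F
t=16: L0/L1/L2 = G/BCF/- → run G
t=17: L0/L1/L2 = G/BCF/- → run G
t=18: L0/L1/L2 = G/BCF/- → run G
t=19: L0/L1/L2 = G/BCF/- → run G
t=20: L0/L1/L2 = -/BCFG/- → run B
t=21: L0/L1/L2 = -/BCFG/- → run B
t=22: L0/L1/L2 = -/BCFG/- → run B
t=23: L0/L1/L2 = -/BCFG/- → run B
t=24: L0/L1/L2 = -/CFG/- → run C
t=25: L0/L1/L2 = -/CFG/- → run C
t=26: L0/L1/L2 = -/CFG/- → run C
t=27: L0/L1/L2 = -/CFG/- → run C
t=28: L0/L1/L2 = -/FG/- → run F
t=29: L0/L1/L2 = -/FG/- → run F
t=30: L0/L1/L2 = -/FG/- → run F
t=31: L0/L1/L2 = -/G/- → run G
t=32: L0/L1/L2 = -/G/- → run G
t=33: (idle)
t=34: (idle)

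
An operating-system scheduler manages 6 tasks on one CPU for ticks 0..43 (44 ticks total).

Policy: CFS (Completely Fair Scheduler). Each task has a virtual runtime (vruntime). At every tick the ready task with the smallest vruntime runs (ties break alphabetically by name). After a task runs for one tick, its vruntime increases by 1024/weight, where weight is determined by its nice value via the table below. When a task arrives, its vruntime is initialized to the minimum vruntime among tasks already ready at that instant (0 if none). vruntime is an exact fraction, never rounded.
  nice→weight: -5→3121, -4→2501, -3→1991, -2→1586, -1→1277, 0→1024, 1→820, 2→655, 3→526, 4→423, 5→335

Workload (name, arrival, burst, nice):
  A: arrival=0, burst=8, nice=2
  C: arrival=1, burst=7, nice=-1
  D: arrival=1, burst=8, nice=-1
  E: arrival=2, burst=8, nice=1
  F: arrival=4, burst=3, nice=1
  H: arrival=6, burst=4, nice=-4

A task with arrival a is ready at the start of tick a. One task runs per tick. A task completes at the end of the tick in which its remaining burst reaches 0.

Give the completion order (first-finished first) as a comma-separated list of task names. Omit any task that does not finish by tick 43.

t=0: vr[A=0] → run A
t=1: vr[A=1024/655 C=1024/655 D=1024/655] → run A
t=2: vr[A=2048/655 C=1024/655 D=1024/655 E=1024/655] → run C
t=3: vr[A=2048/655 C=1978368/836435 D=1024/655 E=1024/655] → run D
t=4: vr[A=2048/655 C=1978368/836435 D=1978368/836435 E=1024/655 F=1024/655] → run E
t=5: vr[A=2048/655 C=1978368/836435 D=1978368/836435 E=15104/5371 F=1024/655] → run F
t=6: vr[A=2048/655 C=1978368/836435 D=1978368/836435 E=15104/5371 F=15104/5371 H=1978368/836435] → run C
t=7: vr[A=2048/655 C=2649088/836435 D=1978368/836435 E=15104/5371 F=15104/5371 H=1978368/836435] → run D
t=8: vr[A=2048/655 C=2649088/836435 D=2649088/836435 E=15104/5371 F=15104/5371 H=1978368/836435] → run H
t=9: vr[A=2048/655 C=2649088/836435 D=2649088/836435 E=15104/5371 F=15104/5371 H=5804407808/2091923935] → run H
t=10: vr[A=2048/655 C=2649088/836435 D=2649088/836435 E=15104/5371 F=15104/5371 H=6660917248/2091923935] → run E
t=11: vr[A=2048/655 C=2649088/836435 D=2649088/836435 E=109056/26855 F=15104/5371 H=6660917248/2091923935] → run F
t=12: vr[A=2048/655 C=2649088/836435 D=2649088/836435 E=109056/26855 F=109056/26855 H=6660917248/2091923935] → run A
t=13: vr[A=3072/655 C=2649088/836435 D=2649088/836435 E=109056/26855 F=109056/26855 H=6660917248/2091923935] → run C
t=14: vr[A=3072/655 C=3319808/836435 D=2649088/836435 E=109056/26855 F=109056/26855 H=6660917248/2091923935] → run D
t=15: vr[A=3072/655 C=3319808/836435 D=3319808/836435 E=109056/26855 F=109056/26855 H=6660917248/2091923935] → run H
t=16: vr[A=3072/655 C=3319808/836435 D=3319808/836435 E=109056/26855 F=109056/26855 H=7517426688/2091923935] → run H
t=17: vr[A=3072/655 C=3319808/836435 D=3319808/836435 E=109056/26855 F=109056/26855] → run C
t=18: vr[A=3072/655 C=3990528/836435 D=3319808/836435 E=109056/26855 F=109056/26855] → run D
t=19: vr[A=3072/655 C=3990528/836435 D=3990528/836435 E=109056/26855 F=109056/26855] → run E
t=20: vr[A=3072/655 C=3990528/836435 D=3990528/836435 E=142592/26855 F=109056/26855] → run F
t=21: vr[A=3072/655 C=3990528/836435 D=3990528/836435 E=142592/26855] → run A
t=22: vr[A=4096/655 C=3990528/836435 D=3990528/836435 E=142592/26855] → run C
t=23: vr[A=4096/655 C=4661248/836435 D=3990528/836435 E=142592/26855] → run D
t=24: vr[A=4096/655 C=4661248/836435 D=4661248/836435 E=142592/26855] → run E
t=25: vr[A=4096/655 C=4661248/836435 D=4661248/836435 E=176128/26855] → run C
t=26: vr[A=4096/655 C=5331968/836435 D=4661248/836435 E=176128/26855] → run D
t=27: vr[A=4096/655 C=5331968/836435 D=5331968/836435 E=176128/26855] → run A
t=28: vr[A=1024/131 C=5331968/836435 D=5331968/836435 E=176128/26855] → run C
t=29: vr[A=1024/131 D=5331968/836435 E=176128/26855] → run D
t=30: vr[A=1024/131 D=6002688/836435 E=176128/26855] → run E
t=31: vr[A=1024/131 D=6002688/836435 E=209664/26855] → run D
t=32: vr[A=1024/131 E=209664/26855] → run E
t=33: vr[A=1024/131 E=48640/5371] → run A
t=34: vr[A=6144/655 E=48640/5371] → run E
t=35: vr[A=6144/655 E=276736/26855] → run A
t=36: vr[A=7168/655 E=276736/26855] → run E
t=37: vr[A=7168/655] → run A
t=38: (idle)
t=39: (idle)
t=40: (idle)
t=41: (idle)
t=42: (idle)
t=43: (idle)

completion order = H, F, C, D, E, A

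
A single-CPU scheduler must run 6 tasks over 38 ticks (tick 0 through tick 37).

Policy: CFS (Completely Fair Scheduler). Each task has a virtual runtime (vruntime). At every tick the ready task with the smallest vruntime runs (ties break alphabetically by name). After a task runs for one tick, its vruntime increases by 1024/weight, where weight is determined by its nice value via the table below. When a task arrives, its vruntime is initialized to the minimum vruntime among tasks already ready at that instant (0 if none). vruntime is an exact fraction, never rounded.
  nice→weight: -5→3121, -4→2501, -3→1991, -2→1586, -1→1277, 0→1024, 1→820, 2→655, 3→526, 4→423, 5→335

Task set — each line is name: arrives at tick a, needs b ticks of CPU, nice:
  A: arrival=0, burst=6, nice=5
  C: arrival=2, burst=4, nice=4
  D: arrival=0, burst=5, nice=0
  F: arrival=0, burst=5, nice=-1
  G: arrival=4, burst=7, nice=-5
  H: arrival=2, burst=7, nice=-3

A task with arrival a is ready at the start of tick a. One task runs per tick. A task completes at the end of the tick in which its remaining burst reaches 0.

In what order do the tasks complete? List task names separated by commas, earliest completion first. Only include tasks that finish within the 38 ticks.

completion order = G, H, F, D, C, A

t=0: vr[A=0 D=0 F=0] → run A
t=1: vr[A=1024/335 D=0 F=0] → run D
t=2: vr[A=1024/335 C=0 D=1 F=0 H=0] → run C
t=3: vr[A=1024/335 C=1024/423 D=1 F=0 H=0] → run F
t=4: vr[A=1024/335 C=1024/423 D=1 F=1024/1277 G=0 H=0] → run G
t=5: vr[A=1024/335 C=1024/423 D=1 F=1024/1277 G=1024/3121 H=0] → run H
t=6: vr[A=1024/335 C=1024/423 D=1 F=1024/1277 G=1024/3121 H=1024/1991] → run G
t=7: vr[A=1024/335 C=1024/423 D=1 F=1024/1277 G=2048/3121 H=1024/1991] → run H
t=8: vr[A=1024/335 C=1024/423 D=1 F=1024/1277 G=2048/3121 H=2048/1991] → run G
t=9: vr[A=1024/335 C=1024/423 D=1 F=1024/1277 G=3072/3121 H=2048/1991] → run F
t=10: vr[A=1024/335 C=1024/423 D=1 F=2048/1277 G=3072/3121 H=2048/1991] → run G
t=11: vr[A=1024/335 C=1024/423 D=1 F=2048/1277 G=4096/3121 H=2048/1991] → run D
t=12: vr[A=1024/335 C=1024/423 D=2 F=2048/1277 G=4096/3121 H=2048/1991] → run H
t=13: vr[A=1024/335 C=1024/423 D=2 F=2048/1277 G=4096/3121 H=3072/1991] → run G
t=14: vr[A=1024/335 C=1024/423 D=2 F=2048/1277 G=5120/3121 H=3072/1991] → run H
t=15: vr[A=1024/335 C=1024/423 D=2 F=2048/1277 G=5120/3121 H=4096/1991] → run F
t=16: vr[A=1024/335 C=1024/423 D=2 F=3072/1277 G=5120/3121 H=4096/1991] → run G
t=17: vr[A=1024/335 C=1024/423 D=2 F=3072/1277 G=6144/3121 H=4096/1991] → run G
t=18: vr[A=1024/335 C=1024/423 D=2 F=3072/1277 H=4096/1991] → run D
t=19: vr[A=1024/335 C=1024/423 D=3 F=3072/1277 H=4096/1991] → run H
t=20: vr[A=1024/335 C=1024/423 D=3 F=3072/1277 H=5120/1991] → run F
t=21: vr[A=1024/335 C=1024/423 D=3 F=4096/1277 H=5120/1991] → run C
t=22: vr[A=1024/335 C=2048/423 D=3 F=4096/1277 H=5120/1991] → run H
t=23: vr[A=1024/335 C=2048/423 D=3 F=4096/1277 H=6144/1991] → run D
t=24: vr[A=1024/335 C=2048/423 D=4 F=4096/1277 H=6144/1991] → run A
t=25: vr[A=2048/335 C=2048/423 D=4 F=4096/1277 H=6144/1991] → run H
t=26: vr[A=2048/335 C=2048/423 D=4 F=4096/1277] → run F
t=27: vr[A=2048/335 C=2048/423 D=4] → run D
t=28: vr[A=2048/335 C=2048/423] → run C
t=29: vr[A=2048/335 C=1024/141] → run A
t=30: vr[A=3072/335 C=1024/141] → run C
t=31: vr[A=3072/335] → run A
t=32: vr[A=4096/335] → run A
t=33: vr[A=1024/67] → run A
t=34: (idle)
t=35: (idle)
t=36: (idle)
t=37: (idle)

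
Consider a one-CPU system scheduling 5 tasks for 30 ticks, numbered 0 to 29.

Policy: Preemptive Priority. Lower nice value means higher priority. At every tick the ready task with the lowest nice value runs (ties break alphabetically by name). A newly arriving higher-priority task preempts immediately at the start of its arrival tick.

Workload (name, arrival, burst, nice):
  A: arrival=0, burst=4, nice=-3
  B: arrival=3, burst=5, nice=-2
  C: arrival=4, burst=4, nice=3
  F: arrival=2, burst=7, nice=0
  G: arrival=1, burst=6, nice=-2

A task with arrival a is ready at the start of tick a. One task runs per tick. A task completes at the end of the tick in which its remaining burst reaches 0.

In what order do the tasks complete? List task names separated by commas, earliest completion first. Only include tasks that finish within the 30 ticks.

t=0: ready={A} → run A
t=1: ready={A,G} → run A
t=2: ready={A,F,G} → run A
t=3: ready={A,B,F,G} → run A
t=4: ready={B,C,F,G} → run B
t=5: ready={B,C,F,G} → run B
t=6: ready={B,C,F,G} → run B
t=7: ready={B,C,F,G} → run B
t=8: ready={B,C,F,G} → run B
t=9: ready={C,F,G} → run G
t=10: ready={C,F,G} → run G
t=11: ready={C,F,G} → run G
t=12: ready={C,F,G} → run G
t=13: ready={C,F,G} → run G
t=14: ready={C,F,G} → run G
t=15: ready={C,F} → run F
t=16: ready={C,F} → run F
t=17: ready={C,F} → run F
t=18: ready={C,F} → run F
t=19: ready={C,F} → run F
t=20: ready={C,F} → run F
t=21: ready={C,F} → run F
t=22: ready={C} → run C
t=23: ready={C} → run C
t=24: ready={C} → run C
t=25: ready={C} → run C
t=26: (idle)
t=27: (idle)
t=28: (idle)
t=29: (idle)

completion order = A, B, G, F, C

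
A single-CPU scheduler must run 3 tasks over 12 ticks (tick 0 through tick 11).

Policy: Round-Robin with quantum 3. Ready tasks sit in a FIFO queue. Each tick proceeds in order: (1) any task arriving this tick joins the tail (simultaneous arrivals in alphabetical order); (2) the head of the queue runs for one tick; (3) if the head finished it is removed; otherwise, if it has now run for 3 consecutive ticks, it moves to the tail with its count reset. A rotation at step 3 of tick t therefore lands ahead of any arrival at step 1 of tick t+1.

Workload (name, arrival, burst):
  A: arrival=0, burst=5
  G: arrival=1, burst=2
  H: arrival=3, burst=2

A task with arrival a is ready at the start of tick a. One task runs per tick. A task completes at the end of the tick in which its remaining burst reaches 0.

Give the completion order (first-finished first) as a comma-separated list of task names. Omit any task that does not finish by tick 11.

completion order = G, A, H

t=0: queue=[A] q_used=0 → run A
t=1: queue=[A,G] q_used=1 → run A
t=2: queue=[A,G] q_used=2 → run A
t=3: queue=[G,A,H] q_used=0 → run G
t=4: queue=[G,A,H] q_used=1 → run G
t=5: queue=[A,H] q_used=0 → run A
t=6: queue=[A,H] q_used=1 → run A
t=7: queue=[H] q_used=0 → run H
t=8: queue=[H] q_used=1 → run H
t=9: (idle)
t=10: (idle)
t=11: (idle)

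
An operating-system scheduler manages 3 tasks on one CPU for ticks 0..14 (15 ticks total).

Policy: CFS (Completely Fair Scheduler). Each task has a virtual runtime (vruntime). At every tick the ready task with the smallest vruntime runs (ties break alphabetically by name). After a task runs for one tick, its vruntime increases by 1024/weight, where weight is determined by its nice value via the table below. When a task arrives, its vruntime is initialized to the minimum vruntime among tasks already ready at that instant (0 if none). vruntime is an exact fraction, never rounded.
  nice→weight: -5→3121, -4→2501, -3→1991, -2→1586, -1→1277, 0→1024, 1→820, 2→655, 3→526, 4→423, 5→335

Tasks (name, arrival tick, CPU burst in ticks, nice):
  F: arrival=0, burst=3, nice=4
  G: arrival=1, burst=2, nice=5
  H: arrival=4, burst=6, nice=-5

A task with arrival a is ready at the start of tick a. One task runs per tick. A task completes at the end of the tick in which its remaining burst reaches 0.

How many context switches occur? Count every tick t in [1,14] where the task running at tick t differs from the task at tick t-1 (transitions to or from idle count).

t=0: vr[F=0] → run F
t=1: vr[F=1024/423 G=1024/423] → run F
t=2: vr[F=2048/423 G=1024/423] → run G
t=3: vr[F=2048/423 G=776192/141705] → run F
t=4: vr[G=776192/141705 H=776192/141705] → run G
t=5: vr[H=776192/141705] → run H
t=6: vr[H=2567601152/442261305] → run H
t=7: vr[H=2712707072/442261305] → run H
t=8: vr[H=2857812992/442261305] → run H
t=9: vr[H=3002918912/442261305] → run H
t=10: vr[H=3148024832/442261305] → run H
t=11: (idle)
t=12: (idle)
t=13: (idle)
t=14: (idle)

context switches = 5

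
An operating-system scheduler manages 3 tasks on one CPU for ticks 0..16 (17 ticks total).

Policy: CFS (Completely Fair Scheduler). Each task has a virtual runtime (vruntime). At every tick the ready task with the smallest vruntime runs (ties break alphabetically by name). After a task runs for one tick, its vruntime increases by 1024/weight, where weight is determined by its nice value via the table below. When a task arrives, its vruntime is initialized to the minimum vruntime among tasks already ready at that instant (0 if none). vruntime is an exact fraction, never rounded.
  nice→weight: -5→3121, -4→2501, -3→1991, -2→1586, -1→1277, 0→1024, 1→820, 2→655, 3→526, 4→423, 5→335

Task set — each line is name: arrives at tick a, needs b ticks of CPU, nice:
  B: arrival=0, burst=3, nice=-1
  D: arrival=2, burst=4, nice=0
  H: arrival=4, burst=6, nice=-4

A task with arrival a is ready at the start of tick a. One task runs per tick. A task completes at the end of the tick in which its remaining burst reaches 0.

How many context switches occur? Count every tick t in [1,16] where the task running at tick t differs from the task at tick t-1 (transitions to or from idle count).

context switches = 7

t=0: vr[B=0] → run B
t=1: vr[B=1024/1277] → run B
t=2: vr[B=2048/1277 D=2048/1277] → run B
t=3: vr[D=2048/1277] → run D
t=4: vr[D=3325/1277 H=3325/1277] → run D
t=5: vr[D=4602/1277 H=3325/1277] → run H
t=6: vr[D=4602/1277 H=9623473/3193777] → run H
t=7: vr[D=4602/1277 H=10931121/3193777] → run H
t=8: vr[D=4602/1277 H=12238769/3193777] → run D
t=9: vr[D=5879/1277 H=12238769/3193777] → run H
t=10: vr[D=5879/1277 H=13546417/3193777] → run H
t=11: vr[D=5879/1277 H=14854065/3193777] → run D
t=12: vr[H=14854065/3193777] → run H
t=13: (idle)
t=14: (idle)
t=15: (idle)
t=16: (idle)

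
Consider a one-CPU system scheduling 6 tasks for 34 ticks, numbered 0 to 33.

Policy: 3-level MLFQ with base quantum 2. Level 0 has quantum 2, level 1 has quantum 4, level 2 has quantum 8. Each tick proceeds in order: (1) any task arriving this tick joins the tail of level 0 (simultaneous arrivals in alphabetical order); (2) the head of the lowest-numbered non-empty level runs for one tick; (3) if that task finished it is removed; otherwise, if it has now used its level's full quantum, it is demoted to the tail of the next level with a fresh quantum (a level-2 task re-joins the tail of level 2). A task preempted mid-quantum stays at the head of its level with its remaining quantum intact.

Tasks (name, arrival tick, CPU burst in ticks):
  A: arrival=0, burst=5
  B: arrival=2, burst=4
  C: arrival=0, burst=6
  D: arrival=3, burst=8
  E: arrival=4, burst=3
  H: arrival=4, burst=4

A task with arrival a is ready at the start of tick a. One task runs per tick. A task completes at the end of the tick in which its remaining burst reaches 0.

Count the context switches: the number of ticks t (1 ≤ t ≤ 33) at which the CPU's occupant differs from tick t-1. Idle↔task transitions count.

t=0: L0/L1/L2 = AC/-/- → run A
t=1: L0/L1/L2 = AC/-/- → run A
t=2: L0/L1/L2 = CB/A/- → run C
t=3: L0/L1/L2 = CBD/A/- → run C
t=4: L0/L1/L2 = BDEH/AC/- → run B
t=5: L0/L1/L2 = BDEH/AC/- → run B
t=6: L0/L1/L2 = DEH/ACB/- → run D
t=7: L0/L1/L2 = DEH/ACB/- → run D
t=8: L0/L1/L2 = EH/ACBD/- → run E
t=9: L0/L1/L2 = EH/ACBD/- → run E
t=10: L0/L1/L2 = H/ACBDE/- → run H
t=11: L0/L1/L2 = H/ACBDE/- → run H
t=12: L0/L1/L2 = -/ACBDEH/- → run A
t=13: L0/L1/L2 = -/ACBDEH/- → run A
t=14: L0/L1/L2 = -/ACBDEH/- → run A
t=15: L0/L1/L2 = -/CBDEH/- → run C
t=16: L0/L1/L2 = -/CBDEH/- → run C
t=17: L0/L1/L2 = -/CBDEH/- → run C
t=18: L0/L1/L2 = -/CBDEH/- → run C
t=19: L0/L1/L2 = -/BDEH/- → run B
t=20: L0/L1/L2 = -/BDEH/- → run B
t=21: L0/L1/L2 = -/DEH/- → run D
t=22: L0/L1/L2 = -/DEH/- → run D
t=23: L0/L1/L2 = -/DEH/- → run D
t=24: L0/L1/L2 = -/DEH/- → run D
t=25: L0/L1/L2 = -/EH/D → run E
t=26: L0/L1/L2 = -/H/D → run H
t=27: L0/L1/L2 = -/H/D → run H
t=28: L0/L1/L2 = -/-/D → run D
t=29: L0/L1/L2 = -/-/D → run D
t=30: (idle)
t=31: (idle)
t=32: (idle)
t=33: (idle)

context switches = 13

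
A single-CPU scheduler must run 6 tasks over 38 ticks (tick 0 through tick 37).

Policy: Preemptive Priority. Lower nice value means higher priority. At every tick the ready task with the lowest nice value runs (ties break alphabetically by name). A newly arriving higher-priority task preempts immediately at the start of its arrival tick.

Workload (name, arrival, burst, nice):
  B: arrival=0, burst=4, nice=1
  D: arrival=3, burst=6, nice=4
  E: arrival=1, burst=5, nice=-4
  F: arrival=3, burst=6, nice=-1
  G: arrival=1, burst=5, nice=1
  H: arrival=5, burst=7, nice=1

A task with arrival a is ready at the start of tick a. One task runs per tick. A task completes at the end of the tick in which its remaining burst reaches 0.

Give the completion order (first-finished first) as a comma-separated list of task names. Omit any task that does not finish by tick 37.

t=0: ready={B} → run B
t=1: ready={B,E,G} → run E
t=2: ready={B,E,G} → run E
t=3: ready={B,D,E,F,G} → run E
t=4: ready={B,D,E,F,G} → run E
t=5: ready={B,D,E,F,G,H} → run E
t=6: ready={B,D,F,G,H} → run F
t=7: ready={B,D,F,G,H} → run F
t=8: ready={B,D,F,G,H} → run F
t=9: ready={B,D,F,G,H} → run F
t=10: ready={B,D,F,G,H} → run F
t=11: ready={B,D,F,G,H} → run F
t=12: ready={B,D,G,H} → run B
t=13: ready={B,D,G,H} → run B
t=14: ready={B,D,G,H} → run B
t=15: ready={D,G,H} → run G
t=16: ready={D,G,H} → run G
t=17: ready={D,G,H} → run G
t=18: ready={D,G,H} → run G
t=19: ready={D,G,H} → run G
t=20: ready={D,H} → run H
t=21: ready={D,H} → run H
t=22: ready={D,H} → run H
t=23: ready={D,H} → run H
t=24: ready={D,H} → run H
t=25: ready={D,H} → run H
t=26: ready={D,H} → run H
t=27: ready={D} → run D
t=28: ready={D} → run D
t=29: ready={D} → run D
t=30: ready={D} → run D
t=31: ready={D} → run D
t=32: ready={D} → run D
t=33: (idle)
t=34: (idle)
t=35: (idle)
t=36: (idle)
t=37: (idle)

completion order = E, F, B, G, H, D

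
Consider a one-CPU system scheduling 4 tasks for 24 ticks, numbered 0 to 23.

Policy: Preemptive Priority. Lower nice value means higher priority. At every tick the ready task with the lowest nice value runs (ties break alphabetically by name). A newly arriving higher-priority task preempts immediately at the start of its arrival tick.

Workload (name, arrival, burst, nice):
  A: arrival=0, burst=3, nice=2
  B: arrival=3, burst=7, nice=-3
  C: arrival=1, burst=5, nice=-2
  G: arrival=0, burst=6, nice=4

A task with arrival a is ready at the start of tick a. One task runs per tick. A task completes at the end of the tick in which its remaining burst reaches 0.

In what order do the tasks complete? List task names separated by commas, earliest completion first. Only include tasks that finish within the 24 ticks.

completion order = B, C, A, G

t=0: ready={A,G} → run A
t=1: ready={A,C,G} → run C
t=2: ready={A,C,G} → run C
t=3: ready={A,B,C,G} → run B
t=4: ready={A,B,C,G} → run B
t=5: ready={A,B,C,G} → run B
t=6: ready={A,B,C,G} → run B
t=7: ready={A,B,C,G} → run B
t=8: ready={A,B,C,G} → run B
t=9: ready={A,B,C,G} → run B
t=10: ready={A,C,G} → run C
t=11: ready={A,C,G} → run C
t=12: ready={A,C,G} → run C
t=13: ready={A,G} → run A
t=14: ready={A,G} → run A
t=15: ready={G} → run G
t=16: ready={G} → run G
t=17: ready={G} → run G
t=18: ready={G} → run G
t=19: ready={G} → run G
t=20: ready={G} → run G
t=21: (idle)
t=22: (idle)
t=23: (idle)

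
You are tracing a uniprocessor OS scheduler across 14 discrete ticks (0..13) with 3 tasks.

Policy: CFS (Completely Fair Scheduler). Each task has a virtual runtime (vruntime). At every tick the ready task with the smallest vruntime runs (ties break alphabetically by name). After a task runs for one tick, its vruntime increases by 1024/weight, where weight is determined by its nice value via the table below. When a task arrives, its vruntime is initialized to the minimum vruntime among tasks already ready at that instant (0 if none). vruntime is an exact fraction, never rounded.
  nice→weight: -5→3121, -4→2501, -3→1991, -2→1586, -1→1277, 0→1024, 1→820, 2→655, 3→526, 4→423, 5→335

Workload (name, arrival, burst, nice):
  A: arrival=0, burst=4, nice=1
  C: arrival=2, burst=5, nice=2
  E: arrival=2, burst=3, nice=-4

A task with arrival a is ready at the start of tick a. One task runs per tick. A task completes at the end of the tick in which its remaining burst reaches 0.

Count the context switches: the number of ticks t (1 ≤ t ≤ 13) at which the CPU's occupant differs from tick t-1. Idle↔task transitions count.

context switches = 5

t=0: vr[A=0] → run A
t=1: vr[A=256/205] → run A
t=2: vr[A=512/205 C=512/205 E=512/205] → run A
t=3: vr[A=768/205 C=512/205 E=512/205] → run C
t=4: vr[A=768/205 C=109056/26855 E=512/205] → run E
t=5: vr[A=768/205 C=109056/26855 E=36352/12505] → run E
t=6: vr[A=768/205 C=109056/26855 E=41472/12505] → run E
t=7: vr[A=768/205 C=109056/26855] → run A
t=8: vr[C=109056/26855] → run C
t=9: vr[C=30208/5371] → run C
t=10: vr[C=193024/26855] → run C
t=11: vr[C=235008/26855] → run C
t=12: (idle)
t=13: (idle)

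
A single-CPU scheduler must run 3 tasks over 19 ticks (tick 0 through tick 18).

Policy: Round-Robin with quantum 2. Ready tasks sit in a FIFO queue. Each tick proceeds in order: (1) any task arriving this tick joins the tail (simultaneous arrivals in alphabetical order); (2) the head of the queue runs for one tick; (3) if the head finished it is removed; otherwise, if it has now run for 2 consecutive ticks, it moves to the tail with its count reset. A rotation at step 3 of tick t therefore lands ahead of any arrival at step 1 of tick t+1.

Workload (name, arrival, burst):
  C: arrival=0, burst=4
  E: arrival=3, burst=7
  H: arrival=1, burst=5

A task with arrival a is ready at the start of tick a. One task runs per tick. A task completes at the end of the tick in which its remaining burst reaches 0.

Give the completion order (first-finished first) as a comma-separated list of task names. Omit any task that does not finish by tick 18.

completion order = C, H, E

t=0: queue=[C] q_used=0 → run C
t=1: queue=[C,H] q_used=1 → run C
t=2: queue=[H,C] q_used=0 → run H
t=3: queue=[H,C,E] q_used=1 → run H
t=4: queue=[C,E,H] q_used=0 → run C
t=5: queue=[C,E,H] q_used=1 → run C
t=6: queue=[E,H] q_used=0 → run E
t=7: queue=[E,H] q_used=1 → run E
t=8: queue=[H,E] q_used=0 → run H
t=9: queue=[H,E] q_used=1 → run H
t=10: queue=[E,H] q_used=0 → run E
t=11: queue=[E,H] q_used=1 → run E
t=12: queue=[H,E] q_used=0 → run H
t=13: queue=[E] q_used=0 → run E
t=14: queue=[E] q_used=1 → run E
t=15: queue=[E] q_used=0 → run E
t=16: (idle)
t=17: (idle)
t=18: (idle)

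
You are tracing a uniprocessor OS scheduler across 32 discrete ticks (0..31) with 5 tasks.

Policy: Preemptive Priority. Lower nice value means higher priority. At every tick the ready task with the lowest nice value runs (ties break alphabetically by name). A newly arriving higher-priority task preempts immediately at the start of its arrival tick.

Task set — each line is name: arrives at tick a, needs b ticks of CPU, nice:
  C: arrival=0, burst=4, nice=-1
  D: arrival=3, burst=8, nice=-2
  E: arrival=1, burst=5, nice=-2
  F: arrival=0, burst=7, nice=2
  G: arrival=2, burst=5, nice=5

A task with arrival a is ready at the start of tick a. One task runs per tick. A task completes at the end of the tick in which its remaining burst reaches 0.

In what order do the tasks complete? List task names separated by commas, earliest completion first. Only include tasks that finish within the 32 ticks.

completion order = D, E, C, F, G

t=0: ready={C,F} → run C
t=1: ready={C,E,F} → run E
t=2: ready={C,E,F,G} → run E
t=3: ready={C,D,E,F,G} → run D
t=4: ready={C,D,E,F,G} → run D
t=5: ready={C,D,E,F,G} → run D
t=6: ready={C,D,E,F,G} → run D
t=7: ready={C,D,E,F,G} → run D
t=8: ready={C,D,E,F,G} → run D
t=9: ready={C,D,E,F,G} → run D
t=10: ready={C,D,E,F,G} → run D
t=11: ready={C,E,F,G} → run E
t=12: ready={C,E,F,G} → run E
t=13: ready={C,E,F,G} → run E
t=14: ready={C,F,G} → run C
t=15: ready={C,F,G} → run C
t=16: ready={C,F,G} → run C
t=17: ready={F,G} → run F
t=18: ready={F,G} → run F
t=19: ready={F,G} → run F
t=20: ready={F,G} → run F
t=21: ready={F,G} → run F
t=22: ready={F,G} → run F
t=23: ready={F,G} → run F
t=24: ready={G} → run G
t=25: ready={G} → run G
t=26: ready={G} → run G
t=27: ready={G} → run G
t=28: ready={G} → run G
t=29: (idle)
t=30: (idle)
t=31: (idle)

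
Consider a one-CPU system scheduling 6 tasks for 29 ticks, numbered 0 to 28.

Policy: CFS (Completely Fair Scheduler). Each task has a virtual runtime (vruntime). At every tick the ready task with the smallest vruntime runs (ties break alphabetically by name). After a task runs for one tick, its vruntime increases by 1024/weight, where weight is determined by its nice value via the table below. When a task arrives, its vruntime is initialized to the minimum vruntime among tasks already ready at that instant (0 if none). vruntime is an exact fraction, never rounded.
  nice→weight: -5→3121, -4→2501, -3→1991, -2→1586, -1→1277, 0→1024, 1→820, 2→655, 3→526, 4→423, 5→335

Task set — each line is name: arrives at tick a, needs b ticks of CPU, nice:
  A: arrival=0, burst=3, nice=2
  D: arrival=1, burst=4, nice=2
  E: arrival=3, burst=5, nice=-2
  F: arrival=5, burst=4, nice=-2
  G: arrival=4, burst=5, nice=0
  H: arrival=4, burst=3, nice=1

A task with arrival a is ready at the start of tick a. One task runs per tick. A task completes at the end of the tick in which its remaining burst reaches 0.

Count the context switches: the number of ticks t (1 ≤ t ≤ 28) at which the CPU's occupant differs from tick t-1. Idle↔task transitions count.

t=0: vr[A=0] → run A
t=1: vr[A=1024/655 D=1024/655] → run A
t=2: vr[A=2048/655 D=1024/655] → run D
t=3: vr[A=2048/655 D=2048/655 E=2048/655] → run A
t=4: vr[D=2048/655 E=2048/655 G=2048/655 H=2048/655] → run D
t=5: vr[D=3072/655 E=2048/655 F=2048/655 G=2048/655 H=2048/655] → run E
t=6: vr[D=3072/655 E=1959424/519415 F=2048/655 G=2048/655 H=2048/655] → run F
t=7: vr[D=3072/655 E=1959424/519415 F=1959424/519415 G=2048/655 H=2048/655] → run G
t=8: vr[D=3072/655 E=1959424/519415 F=1959424/519415 G=2703/655 H=2048/655] → run H
t=9: vr[D=3072/655 E=1959424/519415 F=1959424/519415 G=2703/655 H=117504/26855] → run E
t=10: vr[D=3072/655 E=2294784/519415 F=1959424/519415 G=2703/655 H=117504/26855] → run F
t=11: vr[D=3072/655 E=2294784/519415 F=2294784/519415 G=2703/655 H=117504/26855] → run G
t=12: vr[D=3072/655 E=2294784/519415 F=2294784/519415 G=3358/655 H=117504/26855] → run H
t=13: vr[D=3072/655 E=2294784/519415 F=2294784/519415 G=3358/655 H=30208/5371] → run E
t=14: vr[D=3072/655 E=2630144/519415 F=2294784/519415 G=3358/655 H=30208/5371] → run F
t=15: vr[D=3072/655 E=2630144/519415 F=2630144/519415 G=3358/655 H=30208/5371] → run D
t=16: vr[D=4096/655 E=2630144/519415 F=2630144/519415 G=3358/655 H=30208/5371] → run E
t=17: vr[D=4096/655 E=2965504/519415 F=2630144/519415 G=3358/655 H=30208/5371] → run F
t=18: vr[D=4096/655 E=2965504/519415 G=3358/655 H=30208/5371] → run G
t=19: vr[D=4096/655 E=2965504/519415 G=4013/655 H=30208/5371] → run H
t=20: vr[D=4096/655 E=2965504/519415 G=4013/655] → run E
t=21: vr[D=4096/655 G=4013/655] → run G
t=22: vr[D=4096/655 G=4668/655] → run D
t=23: vr[G=4668/655] → run G
t=24: (idle)
t=25: (idle)
t=26: (idle)
t=27: (idle)
t=28: (idle)

context switches = 23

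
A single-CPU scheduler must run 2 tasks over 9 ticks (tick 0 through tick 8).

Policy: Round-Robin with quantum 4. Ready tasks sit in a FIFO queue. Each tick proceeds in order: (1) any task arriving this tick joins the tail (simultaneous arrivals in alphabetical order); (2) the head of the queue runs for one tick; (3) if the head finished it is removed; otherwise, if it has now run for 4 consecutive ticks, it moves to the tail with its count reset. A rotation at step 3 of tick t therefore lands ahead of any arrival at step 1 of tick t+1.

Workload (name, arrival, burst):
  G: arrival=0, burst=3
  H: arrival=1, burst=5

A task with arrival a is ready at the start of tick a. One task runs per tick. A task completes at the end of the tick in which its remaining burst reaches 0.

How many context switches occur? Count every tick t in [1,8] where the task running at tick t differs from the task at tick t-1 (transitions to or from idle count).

context switches = 2

t=0: queue=[G] q_used=0 → run G
t=1: queue=[G,H] q_used=1 → run G
t=2: queue=[G,H] q_used=2 → run G
t=3: queue=[H] q_used=0 → run H
t=4: queue=[H] q_used=1 → run H
t=5: queue=[H] q_used=2 → run H
t=6: queue=[H] q_used=3 → run H
t=7: queue=[H] q_used=0 → run H
t=8: (idle)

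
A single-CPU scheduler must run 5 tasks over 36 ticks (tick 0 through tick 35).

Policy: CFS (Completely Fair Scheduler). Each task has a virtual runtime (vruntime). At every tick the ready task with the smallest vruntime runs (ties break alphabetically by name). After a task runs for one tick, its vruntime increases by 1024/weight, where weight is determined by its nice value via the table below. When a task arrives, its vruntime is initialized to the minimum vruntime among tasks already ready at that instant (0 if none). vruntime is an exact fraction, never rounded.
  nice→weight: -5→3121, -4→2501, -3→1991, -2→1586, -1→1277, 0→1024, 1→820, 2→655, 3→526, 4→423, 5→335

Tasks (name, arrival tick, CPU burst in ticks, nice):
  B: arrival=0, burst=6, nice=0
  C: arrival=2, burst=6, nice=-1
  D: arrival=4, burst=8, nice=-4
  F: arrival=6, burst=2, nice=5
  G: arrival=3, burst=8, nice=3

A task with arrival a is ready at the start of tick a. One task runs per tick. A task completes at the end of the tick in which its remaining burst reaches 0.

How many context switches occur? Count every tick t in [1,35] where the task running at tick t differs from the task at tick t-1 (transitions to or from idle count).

context switches = 23

t=0: vr[B=0] → run B
t=1: vr[B=1] → run B
t=2: vr[B=2 C=2] → run B
t=3: vr[B=3 C=2 G=2] → run C
t=4: vr[B=3 C=3578/1277 D=2 G=2] → run D
t=5: vr[B=3 C=3578/1277 D=6026/2501 G=2] → run G
t=6: vr[B=3 C=3578/1277 D=6026/2501 F=6026/2501 G=1038/263] → run D
t=7: vr[B=3 C=3578/1277 D=7050/2501 F=6026/2501 G=1038/263] → run F
t=8: vr[B=3 C=3578/1277 D=7050/2501 F=4579734/837835 G=1038/263] → run C
t=9: vr[B=3 C=4602/1277 D=7050/2501 F=4579734/837835 G=1038/263] → run D
t=10: vr[B=3 C=4602/1277 D=8074/2501 F=4579734/837835 G=1038/263] → run B
t=11: vr[B=4 C=4602/1277 D=8074/2501 F=4579734/837835 G=1038/263] → run D
t=12: vr[B=4 C=4602/1277 D=9098/2501 F=4579734/837835 G=1038/263] → run C
t=13: vr[B=4 C=5626/1277 D=9098/2501 F=4579734/837835 G=1038/263] → run D
t=14: vr[B=4 C=5626/1277 D=10122/2501 F=4579734/837835 G=1038/263] → run G
t=15: vr[B=4 C=5626/1277 D=10122/2501 F=4579734/837835 G=1550/263] → run B
t=16: vr[B=5 C=5626/1277 D=10122/2501 F=4579734/837835 G=1550/263] → run D
t=17: vr[B=5 C=5626/1277 D=11146/2501 F=4579734/837835 G=1550/263] → run C
t=18: vr[B=5 C=6650/1277 D=11146/2501 F=4579734/837835 G=1550/263] → run D
t=19: vr[B=5 C=6650/1277 D=12170/2501 F=4579734/837835 G=1550/263] → run D
t=20: vr[B=5 C=6650/1277 F=4579734/837835 G=1550/263] → run B
t=21: vr[C=6650/1277 F=4579734/837835 G=1550/263] → run C
t=22: vr[C=7674/1277 F=4579734/837835 G=1550/263] → run F
t=23: vr[C=7674/1277 G=1550/263] → run G
t=24: vr[C=7674/1277 G=2062/263] → run C
t=25: vr[G=2062/263] → run G
t=26: vr[G=2574/263] → run G
t=27: vr[G=3086/263] → run G
t=28: vr[G=3598/263] → run G
t=29: vr[G=4110/263] → run G
t=30: (idle)
t=31: (idle)
t=32: (idle)
t=33: (idle)
t=34: (idle)
t=35: (idle)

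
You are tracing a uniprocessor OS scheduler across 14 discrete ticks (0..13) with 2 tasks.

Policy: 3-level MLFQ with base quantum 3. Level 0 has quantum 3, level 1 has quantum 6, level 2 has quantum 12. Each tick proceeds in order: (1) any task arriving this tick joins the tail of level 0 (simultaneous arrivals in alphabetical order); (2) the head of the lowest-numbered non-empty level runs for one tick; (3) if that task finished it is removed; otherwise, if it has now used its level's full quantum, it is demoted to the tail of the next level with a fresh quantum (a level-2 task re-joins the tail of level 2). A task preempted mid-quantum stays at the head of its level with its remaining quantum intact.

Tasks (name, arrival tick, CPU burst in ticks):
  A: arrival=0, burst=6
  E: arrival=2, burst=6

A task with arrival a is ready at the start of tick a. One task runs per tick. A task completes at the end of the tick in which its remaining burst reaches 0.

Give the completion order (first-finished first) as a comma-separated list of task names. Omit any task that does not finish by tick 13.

t=0: L0/L1/L2 = A/-/- → run A
t=1: L0/L1/L2 = A/-/- → run A
t=2: L0/L1/L2 = AE/-/- → run A
t=3: L0/L1/L2 = E/A/- → run E
t=4: L0/L1/L2 = E/A/- → run E
t=5: L0/L1/L2 = E/A/- → run E
t=6: L0/L1/L2 = -/AE/- → run A
t=7: L0/L1/L2 = -/AE/- → run A
t=8: L0/L1/L2 = -/AE/- → run A
t=9: L0/L1/L2 = -/E/- → run E
t=10: L0/L1/L2 = -/E/- → run E
t=11: L0/L1/L2 = -/E/- → run E
t=12: (idle)
t=13: (idle)

completion order = A, E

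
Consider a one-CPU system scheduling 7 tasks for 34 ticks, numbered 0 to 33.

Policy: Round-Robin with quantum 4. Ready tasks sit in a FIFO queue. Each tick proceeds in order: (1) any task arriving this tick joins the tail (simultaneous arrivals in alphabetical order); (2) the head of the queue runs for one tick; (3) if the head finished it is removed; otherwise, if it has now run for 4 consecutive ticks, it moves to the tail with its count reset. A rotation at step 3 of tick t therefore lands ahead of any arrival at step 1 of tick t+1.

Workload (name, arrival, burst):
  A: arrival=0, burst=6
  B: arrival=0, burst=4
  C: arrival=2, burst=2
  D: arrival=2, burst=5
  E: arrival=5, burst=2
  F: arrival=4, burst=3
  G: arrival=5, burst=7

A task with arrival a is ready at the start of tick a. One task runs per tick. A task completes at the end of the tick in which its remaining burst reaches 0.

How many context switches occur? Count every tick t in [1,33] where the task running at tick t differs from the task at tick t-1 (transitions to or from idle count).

t=0: queue=[A,B] q_used=0 → run A
t=1: queue=[A,B] q_used=1 → run A
t=2: queue=[A,B,C,D] q_used=2 → run A
t=3: queue=[A,B,C,D] q_used=3 → run A
t=4: queue=[B,C,D,A,F] q_used=0 → run B
t=5: queue=[B,C,D,A,F,E,G] q_used=1 → run B
t=6: queue=[B,C,D,A,F,E,G] q_used=2 → run B
t=7: queue=[B,C,D,A,F,E,G] q_used=3 → run B
t=8: queue=[C,D,A,F,E,G] q_used=0 → run C
t=9: queue=[C,D,A,F,E,G] q_used=1 → run C
t=10: queue=[D,A,F,E,G] q_used=0 → run D
t=11: queue=[D,A,F,E,G] q_used=1 → run D
t=12: queue=[D,A,F,E,G] q_used=2 → run D
t=13: queue=[D,A,F,E,G] q_used=3 → run D
t=14: queue=[A,F,E,G,D] q_used=0 → run A
t=15: queue=[A,F,E,G,D] q_used=1 → run A
t=16: queue=[F,E,G,D] q_used=0 → run F
t=17: queue=[F,E,G,D] q_used=1 → run F
t=18: queue=[F,E,G,D] q_used=2 → run F
t=19: queue=[E,G,D] q_used=0 → run E
t=20: queue=[E,G,D] q_used=1 → run E
t=21: queue=[G,D] q_used=0 → run G
t=22: queue=[G,D] q_used=1 → run G
t=23: queue=[G,D] q_used=2 → run G
t=24: queue=[G,D] q_used=3 → run G
t=25: queue=[D,G] q_used=0 → run D
t=26: queue=[G] q_used=0 → run G
t=27: queue=[G] q_used=1 → run G
t=28: queue=[G] q_used=2 → run G
t=29: (idle)
t=30: (idle)
t=31: (idle)
t=32: (idle)
t=33: (idle)

context switches = 10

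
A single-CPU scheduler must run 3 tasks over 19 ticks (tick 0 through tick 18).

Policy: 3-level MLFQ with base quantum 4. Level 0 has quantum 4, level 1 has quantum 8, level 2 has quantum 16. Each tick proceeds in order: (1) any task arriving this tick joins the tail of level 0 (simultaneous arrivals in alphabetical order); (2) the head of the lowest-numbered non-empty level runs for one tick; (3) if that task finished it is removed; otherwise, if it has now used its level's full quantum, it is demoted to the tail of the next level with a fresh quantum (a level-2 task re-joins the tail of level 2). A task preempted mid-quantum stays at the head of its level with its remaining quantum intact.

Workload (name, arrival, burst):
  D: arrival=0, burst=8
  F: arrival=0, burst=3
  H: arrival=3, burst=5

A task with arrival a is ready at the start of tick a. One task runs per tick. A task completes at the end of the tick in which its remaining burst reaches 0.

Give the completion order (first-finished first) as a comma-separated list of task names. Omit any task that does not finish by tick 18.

completion order = F, D, H

t=0: L0/L1/L2 = DF/-/- → run D
t=1: L0/L1/L2 = DF/-/- → run D
t=2: L0/L1/L2 = DF/-/- → run D
t=3: L0/L1/L2 = DFH/-/- → run D
t=4: L0/L1/L2 = FH/D/- → run F
t=5: L0/L1/L2 = FH/D/- → run F
t=6: L0/L1/L2 = FH/D/- → run F
t=7: L0/L1/L2 = H/D/- → run H
t=8: L0/L1/L2 = H/D/- → run H
t=9: L0/L1/L2 = H/D/- → run H
t=10: L0/L1/L2 = H/D/- → run H
t=11: L0/L1/L2 = -/DH/- → run D
t=12: L0/L1/L2 = -/DH/- → run D
t=13: L0/L1/L2 = -/DH/- → run D
t=14: L0/L1/L2 = -/DH/- → run D
t=15: L0/L1/L2 = -/H/- → run H
t=16: (idle)
t=17: (idle)
t=18: (idle)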